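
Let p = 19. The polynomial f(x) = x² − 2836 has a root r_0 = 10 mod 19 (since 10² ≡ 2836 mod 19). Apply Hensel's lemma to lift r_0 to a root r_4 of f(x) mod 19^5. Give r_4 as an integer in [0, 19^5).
r_4 = 778174 (mod 2476099)

Hensel's recurrence: r_{i+1} = r_i − f(r_i)·(f′(r_i))^{-1} mod 19^{i+2}, with f′(x) = 2x. Iterate:
  r_0 = 10 (mod 19)
  r_1 = 219 (mod 361)
  r_2 = 3107 (mod 6859)
  r_3 = 126569 (mod 130321)
  r_4 = 778174 (mod 2476099)
Final: r_4 = 778174, and one checks f(r_4) ≡ 0 mod 19^5.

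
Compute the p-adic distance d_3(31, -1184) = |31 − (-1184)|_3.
d_3(31, -1184) = 1/243

Step 1 — x − y = 31 − (-1184) = 1215. Step 2 — v_3(1215) = 5 (factor: 1215 = (3^5 · 5); the sign does not affect v_p). Step 3 — |x − y|_3 = 3^{-5} = 1/243.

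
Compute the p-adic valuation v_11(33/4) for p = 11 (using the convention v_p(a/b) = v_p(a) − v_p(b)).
v_11(33/4) = 1

Factor powers of 11 from the numerator and denominator of the reduced fraction: 33 = 11^1 · 3 and 4 = 11^0 · 4. Apply v_p(a/b) = v_p(a) − v_p(b): v_11(33/4) = 1 − 0 = 1.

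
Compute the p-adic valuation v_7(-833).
v_7(-833) = 2

v_7(n) is the largest exponent k such that 7^k divides n. Factor out: -833 = -7^2 · 17. (Sign doesn't affect v_p.) So v_7(-833) = 2.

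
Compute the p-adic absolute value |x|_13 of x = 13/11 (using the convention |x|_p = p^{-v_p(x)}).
|13/11|_13 = 1/13

Step 1 — compute v_13(x) by factoring powers of 13 out of the numerator and denominator: v_13(13/11) = 1. Step 2 — apply |x|_p = p^{-v_p(x)} = 13^{-1} = 1/13.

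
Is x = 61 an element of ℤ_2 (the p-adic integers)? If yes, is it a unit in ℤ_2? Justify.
x ∈ ℤ_2^× (unit); v_2(x) = 0

ℤ_2 = {x ∈ ℚ_2 : v_2(x) ≥ 0} and ℤ_2^× = {x ∈ ℤ_2 : v_2(x) = 0}. Here v_2(61) = v_2(num) − v_2(den) = 0; compare against these criteria.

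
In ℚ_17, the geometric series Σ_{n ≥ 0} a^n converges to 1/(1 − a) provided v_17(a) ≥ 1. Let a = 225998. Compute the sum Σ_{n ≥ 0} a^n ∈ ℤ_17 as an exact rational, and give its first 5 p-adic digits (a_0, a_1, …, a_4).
Σ a^n = 1/(1 − a) = -1/225997;  first 5 digits = (1, 0, 0, 12, 2)

v_17(a) = 3 ≥ 1, so the series converges in ℤ_17 to 1/(1 − a) = 1/(1 − 225998) = -1/225997. Expand this rational in ℤ_17: compute digits iteratively via d_i = x_i mod 17, x_{i+1} = (x_i − d_i)/17. The first 5 digits are (1, 0, 0, 12, 2).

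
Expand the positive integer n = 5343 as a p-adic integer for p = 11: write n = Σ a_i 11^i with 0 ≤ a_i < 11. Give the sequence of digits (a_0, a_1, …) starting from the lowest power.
(a_0, a_1, …) = (8, 1, 0, 4)

Repeated division by 11 gives the digits low-to-high: 5343 = 8 + 1·11^1 + 4·11^3. Digit sequence: (8, 1, 0, 4).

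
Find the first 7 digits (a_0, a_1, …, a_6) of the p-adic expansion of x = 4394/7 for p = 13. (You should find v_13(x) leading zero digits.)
(a_0, …, a_6) = (0, 0, 0, 4, 9, 3, 9)

v_13(4394/7) = 3, so a_0 = ... = a_2 = 0. Factor out: x = 13^3 · u with u = 2/7 a unit in ℤ_13. Expand u iteratively via a_{v+i} = u_i mod 13, u_{i+1} = (u_i − a_{v+i})/13:
  u_0 = 2/7;  a_3 = 4;  u_1 = (u_0 − 4)/13 = -2/7
  u_1 = -2/7;  a_4 = 9;  u_2 = (u_1 − 9)/13 = -5/7
  u_2 = -5/7;  a_5 = 3;  u_3 = (u_2 − 3)/13 = -2/7
  u_3 = -2/7;  a_6 = 9;  u_4 = (u_3 − 9)/13 = -5/7
Digits: (0, 0, 0, 4, 9, 3, 9).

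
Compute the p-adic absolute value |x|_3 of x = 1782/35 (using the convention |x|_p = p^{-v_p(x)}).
|1782/35|_3 = 1/81

Step 1 — compute v_3(x) by factoring powers of 3 out of the numerator and denominator: v_3(1782/35) = 4. Step 2 — apply |x|_p = p^{-v_p(x)} = 3^{-4} = 1/81.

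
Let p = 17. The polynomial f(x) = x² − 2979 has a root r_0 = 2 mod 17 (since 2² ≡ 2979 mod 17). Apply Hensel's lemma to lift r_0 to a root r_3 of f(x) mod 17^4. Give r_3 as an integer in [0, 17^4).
r_3 = 66421 (mod 83521)

Hensel's recurrence: r_{i+1} = r_i − f(r_i)·(f′(r_i))^{-1} mod 17^{i+2}, with f′(x) = 2x. Iterate:
  r_0 = 2 (mod 17)
  r_1 = 240 (mod 289)
  r_2 = 2552 (mod 4913)
  r_3 = 66421 (mod 83521)
Final: r_3 = 66421, and one checks f(r_3) ≡ 0 mod 17^4.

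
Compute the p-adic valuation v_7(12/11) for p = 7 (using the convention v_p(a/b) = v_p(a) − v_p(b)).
v_7(12/11) = 0

Factor powers of 7 from the numerator and denominator of the reduced fraction: 12 = 7^0 · 12 and 11 = 7^0 · 11. Apply v_p(a/b) = v_p(a) − v_p(b): v_7(12/11) = 0 − 0 = 0.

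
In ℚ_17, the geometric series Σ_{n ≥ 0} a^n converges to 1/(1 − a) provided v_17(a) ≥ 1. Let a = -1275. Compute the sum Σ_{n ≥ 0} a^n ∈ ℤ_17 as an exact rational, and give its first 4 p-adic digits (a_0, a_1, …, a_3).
Σ a^n = 1/(1 − a) = 1/1276;  first 4 digits = (1, 10, 10, 4)

v_17(a) = 1 ≥ 1, so the series converges in ℤ_17 to 1/(1 − a) = 1/(1 − (-1275)) = 1/1276. Expand this rational in ℤ_17: compute digits iteratively via d_i = x_i mod 17, x_{i+1} = (x_i − d_i)/17. The first 4 digits are (1, 10, 10, 4).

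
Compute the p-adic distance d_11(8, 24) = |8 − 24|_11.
d_11(8, 24) = 1

Step 1 — x − y = 8 − 24 = -16. Step 2 — v_11(-16) = 0 (factor: -16 = −(11^0 · 16); the sign does not affect v_p). Step 3 — |x − y|_11 = 11^{0} = 1.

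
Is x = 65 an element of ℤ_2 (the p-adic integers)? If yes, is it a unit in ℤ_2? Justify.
x ∈ ℤ_2^× (unit); v_2(x) = 0

ℤ_2 = {x ∈ ℚ_2 : v_2(x) ≥ 0} and ℤ_2^× = {x ∈ ℤ_2 : v_2(x) = 0}. Here v_2(65) = v_2(num) − v_2(den) = 0; compare against these criteria.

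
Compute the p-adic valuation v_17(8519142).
v_17(8519142) = 5

v_17(n) is the largest exponent k such that 17^k divides n. Factor out: 8519142 = 17^5 · 6. (Sign doesn't affect v_p.) So v_17(8519142) = 5.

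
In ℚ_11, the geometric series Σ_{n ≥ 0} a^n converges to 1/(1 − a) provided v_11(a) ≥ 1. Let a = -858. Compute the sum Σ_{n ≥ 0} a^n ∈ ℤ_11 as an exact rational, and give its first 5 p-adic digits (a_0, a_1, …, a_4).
Σ a^n = 1/(1 − a) = 1/859;  first 5 digits = (1, 10, 4, 1, 8)

v_11(a) = 1 ≥ 1, so the series converges in ℤ_11 to 1/(1 − a) = 1/(1 − (-858)) = 1/859. Expand this rational in ℤ_11: compute digits iteratively via d_i = x_i mod 11, x_{i+1} = (x_i − d_i)/11. The first 5 digits are (1, 10, 4, 1, 8).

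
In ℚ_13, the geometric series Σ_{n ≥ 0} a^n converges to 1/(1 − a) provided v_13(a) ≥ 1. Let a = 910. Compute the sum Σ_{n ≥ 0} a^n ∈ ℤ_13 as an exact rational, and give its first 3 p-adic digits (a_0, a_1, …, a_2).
Σ a^n = 1/(1 − a) = -1/909;  first 3 digits = (1, 5, 4)

v_13(a) = 1 ≥ 1, so the series converges in ℤ_13 to 1/(1 − a) = 1/(1 − 910) = -1/909. Expand this rational in ℤ_13: compute digits iteratively via d_i = x_i mod 13, x_{i+1} = (x_i − d_i)/13. The first 3 digits are (1, 5, 4).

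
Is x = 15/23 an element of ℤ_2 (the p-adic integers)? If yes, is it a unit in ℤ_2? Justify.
x ∈ ℤ_2^× (unit); v_2(x) = 0

ℤ_2 = {x ∈ ℚ_2 : v_2(x) ≥ 0} and ℤ_2^× = {x ∈ ℤ_2 : v_2(x) = 0}. Here v_2(15/23) = v_2(num) − v_2(den) = 0; compare against these criteria.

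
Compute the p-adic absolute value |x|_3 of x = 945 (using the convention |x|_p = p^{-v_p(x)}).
|945|_3 = 1/27

Step 1 — compute v_3(x) by factoring powers of 3 out of the numerator and denominator: v_3(945) = 3. Step 2 — apply |x|_p = p^{-v_p(x)} = 3^{-3} = 1/27.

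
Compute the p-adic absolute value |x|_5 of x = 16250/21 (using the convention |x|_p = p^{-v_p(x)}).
|16250/21|_5 = 1/625

Step 1 — compute v_5(x) by factoring powers of 5 out of the numerator and denominator: v_5(16250/21) = 4. Step 2 — apply |x|_p = p^{-v_p(x)} = 5^{-4} = 1/625.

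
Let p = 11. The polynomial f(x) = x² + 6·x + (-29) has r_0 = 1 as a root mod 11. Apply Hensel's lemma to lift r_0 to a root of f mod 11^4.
r_3 = 5358 (mod 14641)

Hensel: r_{i+1} = r_i − f(r_i)·(f′(r_i))^{-1} mod 11^{i+2}, f′(x) = 2x + 6. Iterate:
  r_0 = 1 (mod 11)
  r_1 = 34 (mod 121)
  r_2 = 34 (mod 1331)
  r_3 = 5358 (mod 14641)
Final: r = 5358 satisfies f(r) ≡ 0 mod 11^4.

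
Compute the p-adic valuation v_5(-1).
v_5(-1) = 0

v_5(n) is the largest exponent k such that 5^k divides n. Factor out: -1 = -5^0 · 1. (Sign doesn't affect v_p.) So v_5(-1) = 0.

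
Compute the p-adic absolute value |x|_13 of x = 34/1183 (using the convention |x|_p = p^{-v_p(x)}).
|34/1183|_13 = 169

Step 1 — compute v_13(x) by factoring powers of 13 out of the numerator and denominator: v_13(34/1183) = -2. Step 2 — apply |x|_p = p^{-v_p(x)} = 13^{2} = 169.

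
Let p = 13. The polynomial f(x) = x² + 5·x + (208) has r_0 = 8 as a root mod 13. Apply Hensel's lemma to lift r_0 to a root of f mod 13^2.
r_1 = 138 (mod 169)

Hensel: r_{i+1} = r_i − f(r_i)·(f′(r_i))^{-1} mod 13^{i+2}, f′(x) = 2x + 5. Iterate:
  r_0 = 8 (mod 13)
  r_1 = 138 (mod 169)
Final: r = 138 satisfies f(r) ≡ 0 mod 13^2.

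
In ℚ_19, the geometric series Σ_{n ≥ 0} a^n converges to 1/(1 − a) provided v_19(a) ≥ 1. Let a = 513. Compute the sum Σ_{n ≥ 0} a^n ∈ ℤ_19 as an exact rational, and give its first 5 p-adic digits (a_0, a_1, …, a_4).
Σ a^n = 1/(1 − a) = -1/512;  first 5 digits = (1, 8, 8, 18, 3)

v_19(a) = 1 ≥ 1, so the series converges in ℤ_19 to 1/(1 − a) = 1/(1 − 513) = -1/512. Expand this rational in ℤ_19: compute digits iteratively via d_i = x_i mod 19, x_{i+1} = (x_i − d_i)/19. The first 5 digits are (1, 8, 8, 18, 3).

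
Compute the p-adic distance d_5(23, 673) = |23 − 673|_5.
d_5(23, 673) = 1/25

Step 1 — x − y = 23 − 673 = -650. Step 2 — v_5(-650) = 2 (factor: -650 = −(5^2 · 26); the sign does not affect v_p). Step 3 — |x − y|_5 = 5^{-2} = 1/25.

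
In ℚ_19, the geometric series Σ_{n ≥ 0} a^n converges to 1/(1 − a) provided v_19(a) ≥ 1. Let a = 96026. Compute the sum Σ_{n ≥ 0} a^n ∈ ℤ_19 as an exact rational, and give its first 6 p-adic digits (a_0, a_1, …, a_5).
Σ a^n = 1/(1 − a) = -1/96025;  first 6 digits = (1, 0, 0, 14, 0, 0)

v_19(a) = 3 ≥ 1, so the series converges in ℤ_19 to 1/(1 − a) = 1/(1 − 96026) = -1/96025. Expand this rational in ℤ_19: compute digits iteratively via d_i = x_i mod 19, x_{i+1} = (x_i − d_i)/19. The first 6 digits are (1, 0, 0, 14, 0, 0).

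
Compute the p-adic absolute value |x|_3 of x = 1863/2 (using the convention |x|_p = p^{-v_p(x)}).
|1863/2|_3 = 1/81

Step 1 — compute v_3(x) by factoring powers of 3 out of the numerator and denominator: v_3(1863/2) = 4. Step 2 — apply |x|_p = p^{-v_p(x)} = 3^{-4} = 1/81.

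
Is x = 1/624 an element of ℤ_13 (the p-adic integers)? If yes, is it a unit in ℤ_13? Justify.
x ∉ ℤ_13 (v_13(x) = -1 < 0)

ℤ_13 = {x ∈ ℚ_13 : v_13(x) ≥ 0} and ℤ_13^× = {x ∈ ℤ_13 : v_13(x) = 0}. Here v_13(1/624) = v_13(num) − v_13(den) = -1; compare against these criteria.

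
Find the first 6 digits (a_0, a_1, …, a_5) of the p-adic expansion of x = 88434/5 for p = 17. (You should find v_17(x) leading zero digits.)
(a_0, …, a_5) = (0, 0, 0, 7, 10, 13)

v_17(88434/5) = 3, so a_0 = ... = a_2 = 0. Factor out: x = 17^3 · u with u = 18/5 a unit in ℤ_17. Expand u iteratively via a_{v+i} = u_i mod 17, u_{i+1} = (u_i − a_{v+i})/17:
  u_0 = 18/5;  a_3 = 7;  u_1 = (u_0 − 7)/17 = -1/5
  u_1 = -1/5;  a_4 = 10;  u_2 = (u_1 − 10)/17 = -3/5
  u_2 = -3/5;  a_5 = 13;  u_3 = (u_2 − 13)/17 = -4/5
Digits: (0, 0, 0, 7, 10, 13).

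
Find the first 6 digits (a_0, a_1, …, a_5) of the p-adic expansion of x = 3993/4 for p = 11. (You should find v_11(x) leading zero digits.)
(a_0, …, a_5) = (0, 0, 0, 9, 2, 8)

v_11(3993/4) = 3, so a_0 = ... = a_2 = 0. Factor out: x = 11^3 · u with u = 3/4 a unit in ℤ_11. Expand u iteratively via a_{v+i} = u_i mod 11, u_{i+1} = (u_i − a_{v+i})/11:
  u_0 = 3/4;  a_3 = 9;  u_1 = (u_0 − 9)/11 = -3/4
  u_1 = -3/4;  a_4 = 2;  u_2 = (u_1 − 2)/11 = -1/4
  u_2 = -1/4;  a_5 = 8;  u_3 = (u_2 − 8)/11 = -3/4
Digits: (0, 0, 0, 9, 2, 8).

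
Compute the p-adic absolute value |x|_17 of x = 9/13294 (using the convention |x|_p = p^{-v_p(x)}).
|9/13294|_17 = 289

Step 1 — compute v_17(x) by factoring powers of 17 out of the numerator and denominator: v_17(9/13294) = -2. Step 2 — apply |x|_p = p^{-v_p(x)} = 17^{2} = 289.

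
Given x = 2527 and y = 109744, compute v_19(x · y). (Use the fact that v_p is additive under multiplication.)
v_19(277323088) = 5

v_p(x) = 2 (factor: 2527 = 19^2 · 7); v_p(y) = 3 (factor: 109744 = 19^3 · 16). Additivity: v_p(xy) = v_p(x) + v_p(y) = 2 + 3 = 5. (Direct check: xy = 277323088 = 19^5 · (112).)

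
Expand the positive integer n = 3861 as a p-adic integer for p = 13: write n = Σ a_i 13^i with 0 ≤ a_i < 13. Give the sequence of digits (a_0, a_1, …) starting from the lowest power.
(a_0, a_1, …) = (0, 11, 9, 1)

Repeated division by 13 gives the digits low-to-high: 3861 = 11·13^1 + 9·13^2 + 1·13^3. Digit sequence: (0, 11, 9, 1).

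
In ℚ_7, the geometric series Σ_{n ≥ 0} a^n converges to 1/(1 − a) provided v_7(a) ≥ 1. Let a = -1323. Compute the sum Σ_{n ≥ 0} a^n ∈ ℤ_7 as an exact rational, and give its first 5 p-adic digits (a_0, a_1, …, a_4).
Σ a^n = 1/(1 − a) = 1/1324;  first 5 digits = (1, 0, 1, 3, 0)

v_7(a) = 2 ≥ 1, so the series converges in ℤ_7 to 1/(1 − a) = 1/(1 − (-1323)) = 1/1324. Expand this rational in ℤ_7: compute digits iteratively via d_i = x_i mod 7, x_{i+1} = (x_i − d_i)/7. The first 5 digits are (1, 0, 1, 3, 0).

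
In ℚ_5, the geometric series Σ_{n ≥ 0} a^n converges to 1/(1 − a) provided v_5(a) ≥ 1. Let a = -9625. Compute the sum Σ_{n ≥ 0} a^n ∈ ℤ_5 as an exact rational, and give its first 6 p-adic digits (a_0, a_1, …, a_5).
Σ a^n = 1/(1 − a) = 1/9626;  first 6 digits = (1, 0, 0, 3, 4, 1)

v_5(a) = 3 ≥ 1, so the series converges in ℤ_5 to 1/(1 − a) = 1/(1 − (-9625)) = 1/9626. Expand this rational in ℤ_5: compute digits iteratively via d_i = x_i mod 5, x_{i+1} = (x_i − d_i)/5. The first 6 digits are (1, 0, 0, 3, 4, 1).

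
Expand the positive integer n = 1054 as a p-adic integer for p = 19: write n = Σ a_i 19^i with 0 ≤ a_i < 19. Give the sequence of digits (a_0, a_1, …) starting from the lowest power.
(a_0, a_1, …) = (9, 17, 2)

Repeated division by 19 gives the digits low-to-high: 1054 = 9 + 17·19^1 + 2·19^2. Digit sequence: (9, 17, 2).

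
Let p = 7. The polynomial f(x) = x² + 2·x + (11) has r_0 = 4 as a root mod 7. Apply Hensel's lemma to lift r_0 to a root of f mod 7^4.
r_3 = 1397 (mod 2401)

Hensel: r_{i+1} = r_i − f(r_i)·(f′(r_i))^{-1} mod 7^{i+2}, f′(x) = 2x + 2. Iterate:
  r_0 = 4 (mod 7)
  r_1 = 25 (mod 49)
  r_2 = 25 (mod 343)
  r_3 = 1397 (mod 2401)
Final: r = 1397 satisfies f(r) ≡ 0 mod 7^4.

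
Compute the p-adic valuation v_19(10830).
v_19(10830) = 2

v_19(n) is the largest exponent k such that 19^k divides n. Factor out: 10830 = 19^2 · 30. (Sign doesn't affect v_p.) So v_19(10830) = 2.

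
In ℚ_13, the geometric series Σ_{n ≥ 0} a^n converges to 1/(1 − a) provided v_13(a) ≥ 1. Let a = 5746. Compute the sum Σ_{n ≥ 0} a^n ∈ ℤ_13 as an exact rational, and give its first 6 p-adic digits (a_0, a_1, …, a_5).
Σ a^n = 1/(1 − a) = -1/5745;  first 6 digits = (1, 0, 8, 2, 12, 10)

v_13(a) = 2 ≥ 1, so the series converges in ℤ_13 to 1/(1 − a) = 1/(1 − 5746) = -1/5745. Expand this rational in ℤ_13: compute digits iteratively via d_i = x_i mod 13, x_{i+1} = (x_i − d_i)/13. The first 6 digits are (1, 0, 8, 2, 12, 10).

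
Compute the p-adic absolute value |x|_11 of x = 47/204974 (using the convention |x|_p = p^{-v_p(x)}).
|47/204974|_11 = 14641

Step 1 — compute v_11(x) by factoring powers of 11 out of the numerator and denominator: v_11(47/204974) = -4. Step 2 — apply |x|_p = p^{-v_p(x)} = 11^{4} = 14641.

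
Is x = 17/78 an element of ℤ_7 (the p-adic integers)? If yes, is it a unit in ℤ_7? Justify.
x ∈ ℤ_7^× (unit); v_7(x) = 0

ℤ_7 = {x ∈ ℚ_7 : v_7(x) ≥ 0} and ℤ_7^× = {x ∈ ℤ_7 : v_7(x) = 0}. Here v_7(17/78) = v_7(num) − v_7(den) = 0; compare against these criteria.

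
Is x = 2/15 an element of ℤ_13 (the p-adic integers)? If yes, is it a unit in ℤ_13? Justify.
x ∈ ℤ_13^× (unit); v_13(x) = 0

ℤ_13 = {x ∈ ℚ_13 : v_13(x) ≥ 0} and ℤ_13^× = {x ∈ ℤ_13 : v_13(x) = 0}. Here v_13(2/15) = v_13(num) − v_13(den) = 0; compare against these criteria.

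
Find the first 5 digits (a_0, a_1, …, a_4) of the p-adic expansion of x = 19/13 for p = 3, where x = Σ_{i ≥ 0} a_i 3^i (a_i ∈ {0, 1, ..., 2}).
(a_0, …, a_4) = (1, 2, 1, 2, 1)

v_3(19/13) = 0 (numerator and denominator both coprime to 3), so x ∈ ℤ_3^×. Compute digits iteratively via a_i = x_i mod 3, x_{i+1} = (x_i − a_i)/3, with x_0 = x:
  x_0 = 19/13;  a_0 = 1;  x_1 = (x_0 − 1)/3 = 2/13
  x_1 = 2/13;  a_1 = 2;  x_2 = (x_1 − 2)/3 = -8/13
  x_2 = -8/13;  a_2 = 1;  x_3 = (x_2 − 1)/3 = -7/13
  x_3 = -7/13;  a_3 = 2;  x_4 = (x_3 − 2)/3 = -11/13
  x_4 = -11/13;  a_4 = 1;  x_5 = (x_4 − 1)/3 = -8/13
Digits: (1, 2, 1, 2, 1).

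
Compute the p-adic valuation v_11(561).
v_11(561) = 1

v_11(n) is the largest exponent k such that 11^k divides n. Factor out: 561 = 11^1 · 51. (Sign doesn't affect v_p.) So v_11(561) = 1.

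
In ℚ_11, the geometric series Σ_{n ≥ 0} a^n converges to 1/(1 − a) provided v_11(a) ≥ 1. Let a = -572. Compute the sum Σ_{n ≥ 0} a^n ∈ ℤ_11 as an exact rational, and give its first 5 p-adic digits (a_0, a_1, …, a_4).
Σ a^n = 1/(1 − a) = 1/573;  first 5 digits = (1, 3, 4, 8, 3)

v_11(a) = 1 ≥ 1, so the series converges in ℤ_11 to 1/(1 − a) = 1/(1 − (-572)) = 1/573. Expand this rational in ℤ_11: compute digits iteratively via d_i = x_i mod 11, x_{i+1} = (x_i − d_i)/11. The first 5 digits are (1, 3, 4, 8, 3).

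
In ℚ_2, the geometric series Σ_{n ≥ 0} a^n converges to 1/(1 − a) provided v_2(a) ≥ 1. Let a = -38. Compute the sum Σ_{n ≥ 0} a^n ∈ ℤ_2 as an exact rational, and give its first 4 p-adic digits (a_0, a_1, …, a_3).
Σ a^n = 1/(1 − a) = 1/39;  first 4 digits = (1, 1, 1, 0)

v_2(a) = 1 ≥ 1, so the series converges in ℤ_2 to 1/(1 − a) = 1/(1 − (-38)) = 1/39. Expand this rational in ℤ_2: compute digits iteratively via d_i = x_i mod 2, x_{i+1} = (x_i − d_i)/2. The first 4 digits are (1, 1, 1, 0).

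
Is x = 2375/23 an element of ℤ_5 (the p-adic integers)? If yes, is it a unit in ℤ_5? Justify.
x ∈ ℤ_5 but not a unit; v_5(x) = 3 > 0

ℤ_5 = {x ∈ ℚ_5 : v_5(x) ≥ 0} and ℤ_5^× = {x ∈ ℤ_5 : v_5(x) = 0}. Here v_5(2375/23) = v_5(num) − v_5(den) = 3; compare against these criteria.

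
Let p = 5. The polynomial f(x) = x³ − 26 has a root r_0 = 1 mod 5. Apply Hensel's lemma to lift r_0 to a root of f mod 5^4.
r_3 = 426 (mod 625)

Hensel: r_{i+1} = r_i − f(r_i)/f′(r_i) mod 5^{i+2}, where f′(x) = 3x². Iterate:
  r_0 = 1 (mod 5)
  r_1 = 1 (mod 25)
  r_2 = 51 (mod 125)
  r_3 = 426 (mod 625)
Final: r = 426 with f(r) ≡ 0 mod 5^4.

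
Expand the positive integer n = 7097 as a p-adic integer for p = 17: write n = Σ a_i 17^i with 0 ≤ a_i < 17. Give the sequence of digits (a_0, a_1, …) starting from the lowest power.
(a_0, a_1, …) = (8, 9, 7, 1)

Repeated division by 17 gives the digits low-to-high: 7097 = 8 + 9·17^1 + 7·17^2 + 1·17^3. Digit sequence: (8, 9, 7, 1).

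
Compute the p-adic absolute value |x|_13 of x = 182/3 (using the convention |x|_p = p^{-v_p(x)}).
|182/3|_13 = 1/13

Step 1 — compute v_13(x) by factoring powers of 13 out of the numerator and denominator: v_13(182/3) = 1. Step 2 — apply |x|_p = p^{-v_p(x)} = 13^{-1} = 1/13.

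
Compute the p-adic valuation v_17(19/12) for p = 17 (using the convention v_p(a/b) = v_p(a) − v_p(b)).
v_17(19/12) = 0

Factor powers of 17 from the numerator and denominator of the reduced fraction: 19 = 17^0 · 19 and 12 = 17^0 · 12. Apply v_p(a/b) = v_p(a) − v_p(b): v_17(19/12) = 0 − 0 = 0.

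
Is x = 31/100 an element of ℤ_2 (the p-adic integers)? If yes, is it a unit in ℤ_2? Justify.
x ∉ ℤ_2 (v_2(x) = -2 < 0)

ℤ_2 = {x ∈ ℚ_2 : v_2(x) ≥ 0} and ℤ_2^× = {x ∈ ℤ_2 : v_2(x) = 0}. Here v_2(31/100) = v_2(num) − v_2(den) = -2; compare against these criteria.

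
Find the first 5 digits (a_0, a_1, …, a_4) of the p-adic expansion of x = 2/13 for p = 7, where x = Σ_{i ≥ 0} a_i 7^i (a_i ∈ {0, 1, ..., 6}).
(a_0, …, a_4) = (5, 2, 5, 3, 0)

v_7(2/13) = 0 (numerator and denominator both coprime to 7), so x ∈ ℤ_7^×. Compute digits iteratively via a_i = x_i mod 7, x_{i+1} = (x_i − a_i)/7, with x_0 = x:
  x_0 = 2/13;  a_0 = 5;  x_1 = (x_0 − 5)/7 = -9/13
  x_1 = -9/13;  a_1 = 2;  x_2 = (x_1 − 2)/7 = -5/13
  x_2 = -5/13;  a_2 = 5;  x_3 = (x_2 − 5)/7 = -10/13
  x_3 = -10/13;  a_3 = 3;  x_4 = (x_3 − 3)/7 = -7/13
  x_4 = -7/13;  a_4 = 0;  x_5 = (x_4 − 0)/7 = -1/13
Digits: (5, 2, 5, 3, 0).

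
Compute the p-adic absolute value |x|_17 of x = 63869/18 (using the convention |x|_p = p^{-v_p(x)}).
|63869/18|_17 = 1/4913

Step 1 — compute v_17(x) by factoring powers of 17 out of the numerator and denominator: v_17(63869/18) = 3. Step 2 — apply |x|_p = p^{-v_p(x)} = 17^{-3} = 1/4913.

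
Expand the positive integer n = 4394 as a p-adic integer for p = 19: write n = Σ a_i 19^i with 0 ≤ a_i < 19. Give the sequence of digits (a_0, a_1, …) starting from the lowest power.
(a_0, a_1, …) = (5, 3, 12)

Repeated division by 19 gives the digits low-to-high: 4394 = 5 + 3·19^1 + 12·19^2. Digit sequence: (5, 3, 12).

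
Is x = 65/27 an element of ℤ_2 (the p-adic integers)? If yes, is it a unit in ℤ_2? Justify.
x ∈ ℤ_2^× (unit); v_2(x) = 0

ℤ_2 = {x ∈ ℚ_2 : v_2(x) ≥ 0} and ℤ_2^× = {x ∈ ℤ_2 : v_2(x) = 0}. Here v_2(65/27) = v_2(num) − v_2(den) = 0; compare against these criteria.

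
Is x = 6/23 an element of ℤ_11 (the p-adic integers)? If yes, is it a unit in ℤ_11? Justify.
x ∈ ℤ_11^× (unit); v_11(x) = 0

ℤ_11 = {x ∈ ℚ_11 : v_11(x) ≥ 0} and ℤ_11^× = {x ∈ ℤ_11 : v_11(x) = 0}. Here v_11(6/23) = v_11(num) − v_11(den) = 0; compare against these criteria.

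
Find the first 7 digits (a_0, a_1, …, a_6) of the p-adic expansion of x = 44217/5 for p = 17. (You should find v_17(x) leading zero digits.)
(a_0, …, a_6) = (0, 0, 0, 12, 13, 6, 3)

v_17(44217/5) = 3, so a_0 = ... = a_2 = 0. Factor out: x = 17^3 · u with u = 9/5 a unit in ℤ_17. Expand u iteratively via a_{v+i} = u_i mod 17, u_{i+1} = (u_i − a_{v+i})/17:
  u_0 = 9/5;  a_3 = 12;  u_1 = (u_0 − 12)/17 = -3/5
  u_1 = -3/5;  a_4 = 13;  u_2 = (u_1 − 13)/17 = -4/5
  u_2 = -4/5;  a_5 = 6;  u_3 = (u_2 − 6)/17 = -2/5
  u_3 = -2/5;  a_6 = 3;  u_4 = (u_3 − 3)/17 = -1/5
Digits: (0, 0, 0, 12, 13, 6, 3).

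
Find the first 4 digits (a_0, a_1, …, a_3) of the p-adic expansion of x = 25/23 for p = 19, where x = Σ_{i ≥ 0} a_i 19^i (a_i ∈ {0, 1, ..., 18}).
(a_0, …, a_3) = (11, 16, 14, 5)

v_19(25/23) = 0 (numerator and denominator both coprime to 19), so x ∈ ℤ_19^×. Compute digits iteratively via a_i = x_i mod 19, x_{i+1} = (x_i − a_i)/19, with x_0 = x:
  x_0 = 25/23;  a_0 = 11;  x_1 = (x_0 − 11)/19 = -12/23
  x_1 = -12/23;  a_1 = 16;  x_2 = (x_1 − 16)/19 = -20/23
  x_2 = -20/23;  a_2 = 14;  x_3 = (x_2 − 14)/19 = -18/23
  x_3 = -18/23;  a_3 = 5;  x_4 = (x_3 − 5)/19 = -7/23
Digits: (11, 16, 14, 5).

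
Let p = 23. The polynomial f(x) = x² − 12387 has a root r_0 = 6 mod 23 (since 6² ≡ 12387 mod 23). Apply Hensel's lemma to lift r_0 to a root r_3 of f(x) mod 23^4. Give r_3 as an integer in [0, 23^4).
r_3 = 73905 (mod 279841)

Hensel's recurrence: r_{i+1} = r_i − f(r_i)·(f′(r_i))^{-1} mod 23^{i+2}, with f′(x) = 2x. Iterate:
  r_0 = 6 (mod 23)
  r_1 = 374 (mod 529)
  r_2 = 903 (mod 12167)
  r_3 = 73905 (mod 279841)
Final: r_3 = 73905, and one checks f(r_3) ≡ 0 mod 23^4.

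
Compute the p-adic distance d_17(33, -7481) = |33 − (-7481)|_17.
d_17(33, -7481) = 1/289

Step 1 — x − y = 33 − (-7481) = 7514. Step 2 — v_17(7514) = 2 (factor: 7514 = (17^2 · 26); the sign does not affect v_p). Step 3 — |x − y|_17 = 17^{-2} = 1/289.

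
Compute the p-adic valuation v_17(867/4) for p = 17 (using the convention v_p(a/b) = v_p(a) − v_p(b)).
v_17(867/4) = 2

Factor powers of 17 from the numerator and denominator of the reduced fraction: 867 = 17^2 · 3 and 4 = 17^0 · 4. Apply v_p(a/b) = v_p(a) − v_p(b): v_17(867/4) = 2 − 0 = 2.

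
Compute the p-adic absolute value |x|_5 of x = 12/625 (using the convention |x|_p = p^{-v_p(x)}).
|12/625|_5 = 625

Step 1 — compute v_5(x) by factoring powers of 5 out of the numerator and denominator: v_5(12/625) = -4. Step 2 — apply |x|_p = p^{-v_p(x)} = 5^{4} = 625.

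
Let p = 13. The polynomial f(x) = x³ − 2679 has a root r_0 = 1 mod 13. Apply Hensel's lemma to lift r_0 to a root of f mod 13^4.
r_3 = 6189 (mod 28561)

Hensel: r_{i+1} = r_i − f(r_i)/f′(r_i) mod 13^{i+2}, where f′(x) = 3x². Iterate:
  r_0 = 1 (mod 13)
  r_1 = 105 (mod 169)
  r_2 = 1795 (mod 2197)
  r_3 = 6189 (mod 28561)
Final: r = 6189 with f(r) ≡ 0 mod 13^4.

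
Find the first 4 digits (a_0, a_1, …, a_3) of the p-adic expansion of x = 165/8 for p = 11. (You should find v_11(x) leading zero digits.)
(a_0, …, a_3) = (0, 6, 1, 4)

v_11(165/8) = 1, so a_0 = ... = a_0 = 0. Factor out: x = 11^1 · u with u = 15/8 a unit in ℤ_11. Expand u iteratively via a_{v+i} = u_i mod 11, u_{i+1} = (u_i − a_{v+i})/11:
  u_0 = 15/8;  a_1 = 6;  u_1 = (u_0 − 6)/11 = -3/8
  u_1 = -3/8;  a_2 = 1;  u_2 = (u_1 − 1)/11 = -1/8
  u_2 = -1/8;  a_3 = 4;  u_3 = (u_2 − 4)/11 = -3/8
Digits: (0, 6, 1, 4).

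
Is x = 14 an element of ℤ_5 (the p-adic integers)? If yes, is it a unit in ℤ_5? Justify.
x ∈ ℤ_5^× (unit); v_5(x) = 0

ℤ_5 = {x ∈ ℚ_5 : v_5(x) ≥ 0} and ℤ_5^× = {x ∈ ℤ_5 : v_5(x) = 0}. Here v_5(14) = v_5(num) − v_5(den) = 0; compare against these criteria.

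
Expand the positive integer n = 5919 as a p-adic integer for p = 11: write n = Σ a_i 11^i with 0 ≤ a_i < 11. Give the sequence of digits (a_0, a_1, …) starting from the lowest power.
(a_0, a_1, …) = (1, 10, 4, 4)

Repeated division by 11 gives the digits low-to-high: 5919 = 1 + 10·11^1 + 4·11^2 + 4·11^3. Digit sequence: (1, 10, 4, 4).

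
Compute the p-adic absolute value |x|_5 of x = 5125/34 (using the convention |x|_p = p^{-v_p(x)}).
|5125/34|_5 = 1/125

Step 1 — compute v_5(x) by factoring powers of 5 out of the numerator and denominator: v_5(5125/34) = 3. Step 2 — apply |x|_p = p^{-v_p(x)} = 5^{-3} = 1/125.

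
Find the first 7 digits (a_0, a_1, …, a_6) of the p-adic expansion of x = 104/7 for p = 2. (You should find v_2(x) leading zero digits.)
(a_0, …, a_6) = (0, 0, 0, 1, 1, 0, 1)

v_2(104/7) = 3, so a_0 = ... = a_2 = 0. Factor out: x = 2^3 · u with u = 13/7 a unit in ℤ_2. Expand u iteratively via a_{v+i} = u_i mod 2, u_{i+1} = (u_i − a_{v+i})/2:
  u_0 = 13/7;  a_3 = 1;  u_1 = (u_0 − 1)/2 = 3/7
  u_1 = 3/7;  a_4 = 1;  u_2 = (u_1 − 1)/2 = -2/7
  u_2 = -2/7;  a_5 = 0;  u_3 = (u_2 − 0)/2 = -1/7
  u_3 = -1/7;  a_6 = 1;  u_4 = (u_3 − 1)/2 = -4/7
Digits: (0, 0, 0, 1, 1, 0, 1).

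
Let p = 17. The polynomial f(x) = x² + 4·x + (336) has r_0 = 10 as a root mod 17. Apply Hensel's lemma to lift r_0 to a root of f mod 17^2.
r_1 = 231 (mod 289)

Hensel: r_{i+1} = r_i − f(r_i)·(f′(r_i))^{-1} mod 17^{i+2}, f′(x) = 2x + 4. Iterate:
  r_0 = 10 (mod 17)
  r_1 = 231 (mod 289)
Final: r = 231 satisfies f(r) ≡ 0 mod 17^2.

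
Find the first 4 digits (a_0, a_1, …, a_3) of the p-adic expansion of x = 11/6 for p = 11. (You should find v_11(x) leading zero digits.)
(a_0, …, a_3) = (0, 2, 9, 1)

v_11(11/6) = 1, so a_0 = ... = a_0 = 0. Factor out: x = 11^1 · u with u = 1/6 a unit in ℤ_11. Expand u iteratively via a_{v+i} = u_i mod 11, u_{i+1} = (u_i − a_{v+i})/11:
  u_0 = 1/6;  a_1 = 2;  u_1 = (u_0 − 2)/11 = -1/6
  u_1 = -1/6;  a_2 = 9;  u_2 = (u_1 − 9)/11 = -5/6
  u_2 = -5/6;  a_3 = 1;  u_3 = (u_2 − 1)/11 = -1/6
Digits: (0, 2, 9, 1).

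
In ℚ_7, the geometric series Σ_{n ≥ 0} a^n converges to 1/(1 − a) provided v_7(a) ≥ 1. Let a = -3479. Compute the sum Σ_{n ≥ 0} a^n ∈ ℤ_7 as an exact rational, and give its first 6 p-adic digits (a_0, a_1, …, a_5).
Σ a^n = 1/(1 − a) = 1/3480;  first 6 digits = (1, 0, 6, 3, 6, 5)

v_7(a) = 2 ≥ 1, so the series converges in ℤ_7 to 1/(1 − a) = 1/(1 − (-3479)) = 1/3480. Expand this rational in ℤ_7: compute digits iteratively via d_i = x_i mod 7, x_{i+1} = (x_i − d_i)/7. The first 6 digits are (1, 0, 6, 3, 6, 5).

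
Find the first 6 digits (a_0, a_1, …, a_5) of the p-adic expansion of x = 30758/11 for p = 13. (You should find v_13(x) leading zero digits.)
(a_0, …, a_5) = (0, 0, 0, 6, 2, 1)

v_13(30758/11) = 3, so a_0 = ... = a_2 = 0. Factor out: x = 13^3 · u with u = 14/11 a unit in ℤ_13. Expand u iteratively via a_{v+i} = u_i mod 13, u_{i+1} = (u_i − a_{v+i})/13:
  u_0 = 14/11;  a_3 = 6;  u_1 = (u_0 − 6)/13 = -4/11
  u_1 = -4/11;  a_4 = 2;  u_2 = (u_1 − 2)/13 = -2/11
  u_2 = -2/11;  a_5 = 1;  u_3 = (u_2 − 1)/13 = -1/11
Digits: (0, 0, 0, 6, 2, 1).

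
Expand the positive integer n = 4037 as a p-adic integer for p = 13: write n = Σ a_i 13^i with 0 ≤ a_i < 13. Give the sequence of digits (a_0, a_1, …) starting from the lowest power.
(a_0, a_1, …) = (7, 11, 10, 1)

Repeated division by 13 gives the digits low-to-high: 4037 = 7 + 11·13^1 + 10·13^2 + 1·13^3. Digit sequence: (7, 11, 10, 1).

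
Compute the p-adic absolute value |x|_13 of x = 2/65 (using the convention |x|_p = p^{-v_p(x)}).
|2/65|_13 = 13

Step 1 — compute v_13(x) by factoring powers of 13 out of the numerator and denominator: v_13(2/65) = -1. Step 2 — apply |x|_p = p^{-v_p(x)} = 13^{1} = 13.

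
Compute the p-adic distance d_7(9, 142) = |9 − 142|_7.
d_7(9, 142) = 1/7

Step 1 — x − y = 9 − 142 = -133. Step 2 — v_7(-133) = 1 (factor: -133 = −(7^1 · 19); the sign does not affect v_p). Step 3 — |x − y|_7 = 7^{-1} = 1/7.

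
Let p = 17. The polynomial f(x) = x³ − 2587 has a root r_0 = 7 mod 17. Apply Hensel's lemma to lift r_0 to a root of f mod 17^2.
r_1 = 211 (mod 289)

Hensel: r_{i+1} = r_i − f(r_i)/f′(r_i) mod 17^{i+2}, where f′(x) = 3x². Iterate:
  r_0 = 7 (mod 17)
  r_1 = 211 (mod 289)
Final: r = 211 with f(r) ≡ 0 mod 17^2.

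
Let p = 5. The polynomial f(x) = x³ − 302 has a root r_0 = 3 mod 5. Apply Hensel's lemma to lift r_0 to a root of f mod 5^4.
r_3 = 453 (mod 625)

Hensel: r_{i+1} = r_i − f(r_i)/f′(r_i) mod 5^{i+2}, where f′(x) = 3x². Iterate:
  r_0 = 3 (mod 5)
  r_1 = 3 (mod 25)
  r_2 = 78 (mod 125)
  r_3 = 453 (mod 625)
Final: r = 453 with f(r) ≡ 0 mod 5^4.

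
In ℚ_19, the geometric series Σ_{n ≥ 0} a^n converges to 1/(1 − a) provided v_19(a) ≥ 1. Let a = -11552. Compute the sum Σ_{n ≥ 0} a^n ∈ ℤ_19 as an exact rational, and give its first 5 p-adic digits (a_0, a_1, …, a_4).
Σ a^n = 1/(1 − a) = 1/11553;  first 5 digits = (1, 0, 6, 17, 16)

v_19(a) = 2 ≥ 1, so the series converges in ℤ_19 to 1/(1 − a) = 1/(1 − (-11552)) = 1/11553. Expand this rational in ℤ_19: compute digits iteratively via d_i = x_i mod 19, x_{i+1} = (x_i − d_i)/19. The first 5 digits are (1, 0, 6, 17, 16).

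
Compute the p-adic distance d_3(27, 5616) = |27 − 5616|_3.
d_3(27, 5616) = 1/243

Step 1 — x − y = 27 − 5616 = -5589. Step 2 — v_3(-5589) = 5 (factor: -5589 = −(3^5 · 23); the sign does not affect v_p). Step 3 — |x − y|_3 = 3^{-5} = 1/243.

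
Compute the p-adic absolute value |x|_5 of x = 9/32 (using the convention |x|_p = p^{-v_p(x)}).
|9/32|_5 = 1

Step 1 — compute v_5(x) by factoring powers of 5 out of the numerator and denominator: v_5(9/32) = 0. Step 2 — apply |x|_p = p^{-v_p(x)} = 5^{0} = 1.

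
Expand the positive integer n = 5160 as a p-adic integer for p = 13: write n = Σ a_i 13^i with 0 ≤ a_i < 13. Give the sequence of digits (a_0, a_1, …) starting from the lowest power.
(a_0, a_1, …) = (12, 6, 4, 2)

Repeated division by 13 gives the digits low-to-high: 5160 = 12 + 6·13^1 + 4·13^2 + 2·13^3. Digit sequence: (12, 6, 4, 2).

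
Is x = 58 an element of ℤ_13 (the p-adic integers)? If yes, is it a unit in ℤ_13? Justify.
x ∈ ℤ_13^× (unit); v_13(x) = 0

ℤ_13 = {x ∈ ℚ_13 : v_13(x) ≥ 0} and ℤ_13^× = {x ∈ ℤ_13 : v_13(x) = 0}. Here v_13(58) = v_13(num) − v_13(den) = 0; compare against these criteria.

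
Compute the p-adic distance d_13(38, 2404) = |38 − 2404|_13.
d_13(38, 2404) = 1/169

Step 1 — x − y = 38 − 2404 = -2366. Step 2 — v_13(-2366) = 2 (factor: -2366 = −(13^2 · 14); the sign does not affect v_p). Step 3 — |x − y|_13 = 13^{-2} = 1/169.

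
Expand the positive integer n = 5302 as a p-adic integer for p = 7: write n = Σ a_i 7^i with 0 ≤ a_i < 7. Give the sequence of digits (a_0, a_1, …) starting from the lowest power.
(a_0, a_1, …) = (3, 1, 3, 1, 2)

Repeated division by 7 gives the digits low-to-high: 5302 = 3 + 1·7^1 + 3·7^2 + 1·7^3 + 2·7^4. Digit sequence: (3, 1, 3, 1, 2).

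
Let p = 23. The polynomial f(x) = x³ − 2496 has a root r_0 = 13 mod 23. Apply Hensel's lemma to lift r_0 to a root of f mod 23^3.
r_2 = 312 (mod 12167)

Hensel: r_{i+1} = r_i − f(r_i)/f′(r_i) mod 23^{i+2}, where f′(x) = 3x². Iterate:
  r_0 = 13 (mod 23)
  r_1 = 312 (mod 529)
  r_2 = 312 (mod 12167)
Final: r = 312 with f(r) ≡ 0 mod 23^3.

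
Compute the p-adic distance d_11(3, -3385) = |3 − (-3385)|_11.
d_11(3, -3385) = 1/121

Step 1 — x − y = 3 − (-3385) = 3388. Step 2 — v_11(3388) = 2 (factor: 3388 = (11^2 · 28); the sign does not affect v_p). Step 3 — |x − y|_11 = 11^{-2} = 1/121.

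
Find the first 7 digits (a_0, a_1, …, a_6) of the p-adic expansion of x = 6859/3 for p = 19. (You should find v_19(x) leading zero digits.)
(a_0, …, a_6) = (0, 0, 0, 13, 12, 12, 12)

v_19(6859/3) = 3, so a_0 = ... = a_2 = 0. Factor out: x = 19^3 · u with u = 1/3 a unit in ℤ_19. Expand u iteratively via a_{v+i} = u_i mod 19, u_{i+1} = (u_i − a_{v+i})/19:
  u_0 = 1/3;  a_3 = 13;  u_1 = (u_0 − 13)/19 = -2/3
  u_1 = -2/3;  a_4 = 12;  u_2 = (u_1 − 12)/19 = -2/3
  u_2 = -2/3;  a_5 = 12;  u_3 = (u_2 − 12)/19 = -2/3
  u_3 = -2/3;  a_6 = 12;  u_4 = (u_3 − 12)/19 = -2/3
Digits: (0, 0, 0, 13, 12, 12, 12).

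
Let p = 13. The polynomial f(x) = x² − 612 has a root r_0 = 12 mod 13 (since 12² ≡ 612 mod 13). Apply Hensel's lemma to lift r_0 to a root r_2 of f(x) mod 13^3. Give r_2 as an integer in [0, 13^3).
r_2 = 2144 (mod 2197)

Hensel's recurrence: r_{i+1} = r_i − f(r_i)·(f′(r_i))^{-1} mod 13^{i+2}, with f′(x) = 2x. Iterate:
  r_0 = 12 (mod 13)
  r_1 = 116 (mod 169)
  r_2 = 2144 (mod 2197)
Final: r_2 = 2144, and one checks f(r_2) ≡ 0 mod 13^3.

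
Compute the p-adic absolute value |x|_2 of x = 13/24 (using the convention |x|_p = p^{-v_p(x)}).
|13/24|_2 = 8

Step 1 — compute v_2(x) by factoring powers of 2 out of the numerator and denominator: v_2(13/24) = -3. Step 2 — apply |x|_p = p^{-v_p(x)} = 2^{3} = 8.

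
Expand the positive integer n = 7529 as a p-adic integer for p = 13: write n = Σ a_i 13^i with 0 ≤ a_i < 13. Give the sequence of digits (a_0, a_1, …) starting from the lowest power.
(a_0, a_1, …) = (2, 7, 5, 3)

Repeated division by 13 gives the digits low-to-high: 7529 = 2 + 7·13^1 + 5·13^2 + 3·13^3. Digit sequence: (2, 7, 5, 3).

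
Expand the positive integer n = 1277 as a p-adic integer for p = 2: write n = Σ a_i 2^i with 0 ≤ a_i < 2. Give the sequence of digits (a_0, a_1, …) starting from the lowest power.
(a_0, a_1, …) = (1, 0, 1, 1, 1, 1, 1, 1, 0, 0, 1)

Repeated division by 2 gives the digits low-to-high: 1277 = 1 + 1·2^2 + 1·2^3 + 1·2^4 + 1·2^5 + 1·2^6 + 1·2^7 + 1·2^10. Digit sequence: (1, 0, 1, 1, 1, 1, 1, 1, 0, 0, 1).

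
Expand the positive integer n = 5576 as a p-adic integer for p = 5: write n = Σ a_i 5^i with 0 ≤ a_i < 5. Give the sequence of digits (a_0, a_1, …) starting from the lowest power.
(a_0, a_1, …) = (1, 0, 3, 4, 3, 1)

Repeated division by 5 gives the digits low-to-high: 5576 = 1 + 3·5^2 + 4·5^3 + 3·5^4 + 1·5^5. Digit sequence: (1, 0, 3, 4, 3, 1).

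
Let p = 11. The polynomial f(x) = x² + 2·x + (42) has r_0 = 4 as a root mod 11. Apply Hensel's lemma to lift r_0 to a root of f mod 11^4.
r_3 = 14469 (mod 14641)

Hensel: r_{i+1} = r_i − f(r_i)·(f′(r_i))^{-1} mod 11^{i+2}, f′(x) = 2x + 2. Iterate:
  r_0 = 4 (mod 11)
  r_1 = 70 (mod 121)
  r_2 = 1159 (mod 1331)
  r_3 = 14469 (mod 14641)
Final: r = 14469 satisfies f(r) ≡ 0 mod 11^4.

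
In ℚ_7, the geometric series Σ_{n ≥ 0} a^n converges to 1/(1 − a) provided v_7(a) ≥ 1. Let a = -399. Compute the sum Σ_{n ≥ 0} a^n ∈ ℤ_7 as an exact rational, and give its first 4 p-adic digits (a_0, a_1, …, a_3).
Σ a^n = 1/(1 − a) = 1/400;  first 4 digits = (1, 6, 6, 6)

v_7(a) = 1 ≥ 1, so the series converges in ℤ_7 to 1/(1 − a) = 1/(1 − (-399)) = 1/400. Expand this rational in ℤ_7: compute digits iteratively via d_i = x_i mod 7, x_{i+1} = (x_i − d_i)/7. The first 4 digits are (1, 6, 6, 6).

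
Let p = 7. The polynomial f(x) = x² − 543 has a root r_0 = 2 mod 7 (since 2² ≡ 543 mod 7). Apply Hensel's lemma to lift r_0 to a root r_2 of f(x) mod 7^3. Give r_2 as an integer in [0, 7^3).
r_2 = 51 (mod 343)

Hensel's recurrence: r_{i+1} = r_i − f(r_i)·(f′(r_i))^{-1} mod 7^{i+2}, with f′(x) = 2x. Iterate:
  r_0 = 2 (mod 7)
  r_1 = 2 (mod 49)
  r_2 = 51 (mod 343)
Final: r_2 = 51, and one checks f(r_2) ≡ 0 mod 7^3.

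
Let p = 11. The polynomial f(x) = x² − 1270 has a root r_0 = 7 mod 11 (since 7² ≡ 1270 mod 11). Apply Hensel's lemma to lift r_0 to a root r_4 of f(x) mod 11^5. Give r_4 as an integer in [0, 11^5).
r_4 = 67932 (mod 161051)

Hensel's recurrence: r_{i+1} = r_i − f(r_i)·(f′(r_i))^{-1} mod 11^{i+2}, with f′(x) = 2x. Iterate:
  r_0 = 7 (mod 11)
  r_1 = 51 (mod 121)
  r_2 = 51 (mod 1331)
  r_3 = 9368 (mod 14641)
  r_4 = 67932 (mod 161051)
Final: r_4 = 67932, and one checks f(r_4) ≡ 0 mod 11^5.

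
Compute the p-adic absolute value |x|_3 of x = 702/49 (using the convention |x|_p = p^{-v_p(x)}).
|702/49|_3 = 1/27

Step 1 — compute v_3(x) by factoring powers of 3 out of the numerator and denominator: v_3(702/49) = 3. Step 2 — apply |x|_p = p^{-v_p(x)} = 3^{-3} = 1/27.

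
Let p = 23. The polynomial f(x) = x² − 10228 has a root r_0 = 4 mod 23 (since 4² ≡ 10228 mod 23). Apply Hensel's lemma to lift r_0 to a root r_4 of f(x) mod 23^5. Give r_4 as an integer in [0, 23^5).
r_4 = 13183 (mod 6436343)

Hensel's recurrence: r_{i+1} = r_i − f(r_i)·(f′(r_i))^{-1} mod 23^{i+2}, with f′(x) = 2x. Iterate:
  r_0 = 4 (mod 23)
  r_1 = 487 (mod 529)
  r_2 = 1016 (mod 12167)
  r_3 = 13183 (mod 279841)
  r_4 = 13183 (mod 6436343)
Final: r_4 = 13183, and one checks f(r_4) ≡ 0 mod 23^5.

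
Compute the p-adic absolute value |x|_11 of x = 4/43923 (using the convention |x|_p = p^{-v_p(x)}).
|4/43923|_11 = 14641

Step 1 — compute v_11(x) by factoring powers of 11 out of the numerator and denominator: v_11(4/43923) = -4. Step 2 — apply |x|_p = p^{-v_p(x)} = 11^{4} = 14641.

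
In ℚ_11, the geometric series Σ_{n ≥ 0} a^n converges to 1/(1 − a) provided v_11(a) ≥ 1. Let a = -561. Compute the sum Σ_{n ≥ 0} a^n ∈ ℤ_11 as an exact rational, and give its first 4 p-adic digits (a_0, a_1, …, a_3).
Σ a^n = 1/(1 − a) = 1/562;  first 4 digits = (1, 4, 0, 3)

v_11(a) = 1 ≥ 1, so the series converges in ℤ_11 to 1/(1 − a) = 1/(1 − (-561)) = 1/562. Expand this rational in ℤ_11: compute digits iteratively via d_i = x_i mod 11, x_{i+1} = (x_i − d_i)/11. The first 4 digits are (1, 4, 0, 3).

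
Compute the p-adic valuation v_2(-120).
v_2(-120) = 3

v_2(n) is the largest exponent k such that 2^k divides n. Factor out: -120 = -2^3 · 15. (Sign doesn't affect v_p.) So v_2(-120) = 3.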